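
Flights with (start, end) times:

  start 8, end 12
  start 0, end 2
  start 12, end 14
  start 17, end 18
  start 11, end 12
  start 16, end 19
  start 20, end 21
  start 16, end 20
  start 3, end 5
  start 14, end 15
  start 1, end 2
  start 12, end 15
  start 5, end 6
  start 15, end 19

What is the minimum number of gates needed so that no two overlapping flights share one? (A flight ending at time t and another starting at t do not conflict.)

4

starts: [0, 1, 3, 5, 8, 11, 12, 12, 14, 15, 16, 16, 17, 20]
ends:   [2, 2, 5, 6, 12, 12, 14, 15, 15, 18, 19, 19, 20, 21]
s0→1 s1→2 e2→1 e2→0 s3→1 e5→0 s5→1 e6→0 s8→1 s11→2 e12→1 e12→0 s12→1 s12→2 e14→1 s14→2 e15→1 e15→0 s15→1 s16→2 s16→3 s17→4  — peak 4.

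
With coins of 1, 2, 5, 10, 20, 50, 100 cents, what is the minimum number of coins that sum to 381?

Use the largest denomination that fits, subtract, and repeat.
381 − 3×100→81 − 1×50→31 − 1×20→11 − 1×10→1 − 1×1→0
Total coins = 3 + 1 + 1 + 1 + 1 = 7

7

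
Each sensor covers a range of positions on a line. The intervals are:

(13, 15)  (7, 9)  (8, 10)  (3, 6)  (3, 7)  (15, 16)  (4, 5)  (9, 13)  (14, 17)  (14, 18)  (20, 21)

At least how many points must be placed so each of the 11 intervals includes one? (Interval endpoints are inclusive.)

4

Sorted: [4,5] [3,6] [3,7] [7,9] [8,10] [9,13] [13,15] [15,16] [14,17] [14,18] [20,21]
{[4,5],[3,6],[3,7]} hit by 5; {[7,9],[8,10],[9,13]} hit by 9; {[13,15],[15,16],[14,17],[14,18]} hit by 15; {[20,21]} hit by 21.
Points: 5, 9, 15, 21 (4 total).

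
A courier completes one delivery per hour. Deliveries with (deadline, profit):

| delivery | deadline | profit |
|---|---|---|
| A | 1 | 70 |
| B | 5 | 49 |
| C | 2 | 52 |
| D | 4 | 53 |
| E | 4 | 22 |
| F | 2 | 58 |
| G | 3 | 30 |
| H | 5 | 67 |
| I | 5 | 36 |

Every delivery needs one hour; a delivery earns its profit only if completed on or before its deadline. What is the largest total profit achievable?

297

Take jobs in profit order; each goes to the latest open slot no later than its deadline.
Profit order: A=70 H=67 F=58 D=53 C=52 B=49 I=36 G=30 E=22
Assign: A→slot 1, H→slot 5, F→slot 2, D→slot 4, C skipped, B→slot 3, I skipped, G skipped, E skipped.
Slots: [1:A] [2:F] [3:B] [4:D] [5:H]
Profit = 70 + 58 + 49 + 53 + 67 = 297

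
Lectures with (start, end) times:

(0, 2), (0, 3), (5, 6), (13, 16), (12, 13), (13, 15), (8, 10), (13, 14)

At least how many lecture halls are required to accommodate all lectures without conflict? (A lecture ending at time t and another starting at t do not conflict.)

starts: [0, 0, 5, 8, 12, 13, 13, 13]
ends:   [2, 3, 6, 10, 13, 14, 15, 16]
s0→1 s0→2 e2→1 e3→0 s5→1 e6→0 s8→1 e10→0 s12→1 e13→0 s13→1 s13→2 s13→3  — peak 3.

3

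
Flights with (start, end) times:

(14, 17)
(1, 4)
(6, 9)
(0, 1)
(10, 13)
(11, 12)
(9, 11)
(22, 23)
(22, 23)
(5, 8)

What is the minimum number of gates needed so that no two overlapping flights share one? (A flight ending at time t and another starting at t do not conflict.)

starts: [0, 1, 5, 6, 9, 10, 11, 14, 22, 22]
ends:   [1, 4, 8, 9, 11, 12, 13, 17, 23, 23]
s0→1 e1→0 s1→1 e4→0 s5→1 s6→2  — peak 2.

2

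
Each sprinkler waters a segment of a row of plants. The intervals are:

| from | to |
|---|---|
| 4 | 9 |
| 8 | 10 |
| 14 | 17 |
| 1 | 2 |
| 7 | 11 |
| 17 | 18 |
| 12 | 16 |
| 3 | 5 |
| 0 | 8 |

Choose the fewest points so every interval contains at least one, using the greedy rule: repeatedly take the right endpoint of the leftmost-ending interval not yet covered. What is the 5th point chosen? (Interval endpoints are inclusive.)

Sort by right endpoint; whenever an interval is uncovered, place a point at its right end.
By right end: [1,2]  [3,5]  [0,8]  [4,9]  [8,10]  [7,11]  [12,16]  [14,17]  [17,18]
[1,2] uncovered → point at 2; [3,5] uncovered → point at 5; [8,10] uncovered → point at 10; [12,16] uncovered → point at 16; [17,18] uncovered → point at 18.
Points: 2, 5, 10, 16, 18 (5 total).

18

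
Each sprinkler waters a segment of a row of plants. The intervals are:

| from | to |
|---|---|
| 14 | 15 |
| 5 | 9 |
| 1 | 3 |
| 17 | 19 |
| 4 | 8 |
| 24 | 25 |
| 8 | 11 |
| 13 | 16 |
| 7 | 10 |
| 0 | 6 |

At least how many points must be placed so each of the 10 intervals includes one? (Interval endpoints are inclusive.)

5

Sorted: [1,3] [0,6] [4,8] [5,9] [7,10] [8,11] [14,15] [13,16] [17,19] [24,25]
{[1,3],[0,6]} hit by 3; {[4,8],[5,9],[7,10],[8,11]} hit by 8; {[14,15],[13,16]} hit by 15; {[17,19]} hit by 19; {[24,25]} hit by 25.
Points: 3, 8, 15, 19, 25 (5 total).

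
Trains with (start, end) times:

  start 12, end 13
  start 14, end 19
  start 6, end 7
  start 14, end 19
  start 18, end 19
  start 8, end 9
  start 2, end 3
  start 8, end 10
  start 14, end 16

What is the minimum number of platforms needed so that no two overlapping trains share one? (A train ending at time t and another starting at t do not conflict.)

Count concurrent intervals with a sweep; the peak is the room count.
Events (time:±→running): 2:+→1 3:-→0 6:+→1 7:-→0 8:+→1 8:+→2 9:-→1 10:-→0 12:+→1 13:-→0 14:+→1 14:+→2 14:+→3 … peak 3.

3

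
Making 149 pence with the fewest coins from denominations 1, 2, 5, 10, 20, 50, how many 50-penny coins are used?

2

Use the largest denomination that fits, subtract, and repeat.
149 = 2×50 + 2×20 + 1×5 + 2×2
Count of 50: 2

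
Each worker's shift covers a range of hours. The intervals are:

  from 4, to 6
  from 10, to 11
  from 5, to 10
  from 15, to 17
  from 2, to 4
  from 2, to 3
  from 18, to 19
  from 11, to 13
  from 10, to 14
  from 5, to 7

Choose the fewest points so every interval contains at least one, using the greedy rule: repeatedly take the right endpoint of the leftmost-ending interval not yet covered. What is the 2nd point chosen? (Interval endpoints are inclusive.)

Process intervals by earliest right end; each time one isn't hit yet, stab at its right endpoint.
Sorted: [2,3] [2,4] [4,6] [5,7] [5,10] [10,11] [11,13] [10,14] [15,17] [18,19]
{[2,3],[2,4]} hit by 3; {[4,6],[5,7],[5,10]} hit by 6; {[10,11],[11,13],[10,14]} hit by 11; {[15,17]} hit by 17; {[18,19]} hit by 19.
Points: 3, 6, 11, 17, 19 (5 total).

6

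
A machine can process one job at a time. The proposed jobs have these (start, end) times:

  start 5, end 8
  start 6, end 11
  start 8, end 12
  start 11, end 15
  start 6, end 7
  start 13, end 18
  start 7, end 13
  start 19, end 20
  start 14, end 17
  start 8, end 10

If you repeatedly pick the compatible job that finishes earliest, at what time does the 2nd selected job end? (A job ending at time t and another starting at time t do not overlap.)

10

By end time: (6,7), (5,8), (8,10), (6,11), (8,12), (7,13), (11,15), (14,17), (13,18), (19,20).
Pick (6,7); next start ≥ 7 → (8,10); next start ≥ 10 → (11,15); next start ≥ 15 → (19,20).
Selected: (6,7) (8,10) (11,15) (19,20)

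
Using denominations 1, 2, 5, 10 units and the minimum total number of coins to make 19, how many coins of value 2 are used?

Use the largest denomination that fits, subtract, and repeat.
19 = 1×10 + 1×5 + 2×2
Count of 2: 2

2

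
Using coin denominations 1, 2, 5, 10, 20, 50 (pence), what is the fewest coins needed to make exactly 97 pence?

Greedy: take as many of the largest coin as possible, then repeat with the remainder.
97 − 1×50→47 − 2×20→7 − 1×5→2 − 1×2→0
Total coins = 1 + 2 + 1 + 1 = 5

5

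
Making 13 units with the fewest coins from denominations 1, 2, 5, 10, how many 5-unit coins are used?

0

Greedy: take as many of the largest coin as possible, then repeat with the remainder.
13 − 1×10→3 − 1×2→1 − 1×1→0
Count of 5: 0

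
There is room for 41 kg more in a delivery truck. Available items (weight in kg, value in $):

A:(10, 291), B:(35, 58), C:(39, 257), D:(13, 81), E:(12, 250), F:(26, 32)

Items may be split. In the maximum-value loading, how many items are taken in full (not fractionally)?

Sort by value per unit weight and fill in that order.
Order: A (291/10=29.10) > E (250/12=20.83) > C (257/39=6.59) > D (81/13=6.23) > B (58/35=1.66) > F (32/26=1.23)
Fill: take A (10 @ 291) → take E (12 @ 250) → take 19/39 of C → 125.21; 41/41 used.
2 item(s) taken whole; one partial (take 19/39 of C).

2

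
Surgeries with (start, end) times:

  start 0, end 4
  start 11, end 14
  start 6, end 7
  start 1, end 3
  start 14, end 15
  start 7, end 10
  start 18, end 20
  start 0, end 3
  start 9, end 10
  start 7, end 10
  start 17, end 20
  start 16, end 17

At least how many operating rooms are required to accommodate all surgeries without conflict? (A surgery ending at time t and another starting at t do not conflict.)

3

Count concurrent intervals with a sweep; the peak is the room count.
Events (time:±→running): 0:+→1 0:+→2 1:+→3 … peak 3.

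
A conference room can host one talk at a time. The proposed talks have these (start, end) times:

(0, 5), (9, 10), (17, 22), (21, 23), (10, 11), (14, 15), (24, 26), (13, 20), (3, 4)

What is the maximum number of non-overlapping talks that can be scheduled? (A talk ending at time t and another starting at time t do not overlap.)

6

By end time: (3,4), (0,5), (9,10), (10,11), (14,15), (13,20), (17,22), (21,23), (24,26).
Pick (3,4); next start ≥ 4 → (9,10); next start ≥ 10 → (10,11); next start ≥ 11 → (14,15); next start ≥ 15 → (17,22); next start ≥ 22 → (24,26).
Selected 6 talks.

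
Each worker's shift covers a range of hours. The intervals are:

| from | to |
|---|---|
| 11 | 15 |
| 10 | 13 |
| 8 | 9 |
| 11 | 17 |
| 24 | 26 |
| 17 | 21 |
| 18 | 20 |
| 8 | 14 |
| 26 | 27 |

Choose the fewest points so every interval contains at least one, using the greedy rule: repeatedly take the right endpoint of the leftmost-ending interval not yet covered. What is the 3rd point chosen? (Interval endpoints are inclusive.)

20

Sort by right endpoint; whenever an interval is uncovered, place a point at its right end.
Sorted: [8,9] [10,13] [8,14] [11,15] [11,17] [18,20] [17,21] [24,26] [26,27]
{[8,9]} hit by 9; {[10,13],[8,14],[11,15],[11,17]} hit by 13; {[18,20],[17,21]} hit by 20; {[24,26],[26,27]} hit by 26.
Points: 9, 13, 20, 26 (4 total).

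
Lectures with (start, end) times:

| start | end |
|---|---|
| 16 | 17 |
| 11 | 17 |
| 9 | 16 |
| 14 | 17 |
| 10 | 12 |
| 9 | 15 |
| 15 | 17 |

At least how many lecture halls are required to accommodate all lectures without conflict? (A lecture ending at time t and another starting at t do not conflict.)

starts: [9, 9, 10, 11, 14, 15, 16]
ends:   [12, 15, 16, 17, 17, 17, 17]
s9→1 s9→2 s10→3 s11→4  — peak 4.

4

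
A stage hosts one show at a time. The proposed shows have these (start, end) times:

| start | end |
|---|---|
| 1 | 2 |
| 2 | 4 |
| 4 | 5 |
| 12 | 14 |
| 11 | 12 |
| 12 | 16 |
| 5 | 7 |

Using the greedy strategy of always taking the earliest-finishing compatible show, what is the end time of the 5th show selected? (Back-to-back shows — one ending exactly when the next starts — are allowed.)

12

Order by finish time; keep every interval that doesn't clash with the previous kept one.
By end time: (1,2), (2,4), (4,5), (5,7), (11,12), (12,14), (12,16).
Pick (1,2); next start ≥ 2 → (2,4); next start ≥ 4 → (4,5); next start ≥ 5 → (5,7); next start ≥ 7 → (11,12); next start ≥ 12 → (12,14).
Selected: (1,2) (2,4) (4,5) (5,7) (11,12) (12,14)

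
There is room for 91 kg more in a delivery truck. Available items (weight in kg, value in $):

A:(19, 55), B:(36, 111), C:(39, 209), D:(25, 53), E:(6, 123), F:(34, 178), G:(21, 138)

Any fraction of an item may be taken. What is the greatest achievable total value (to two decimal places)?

600.88

Order: E (123/6=20.50) > G (138/21=6.57) > C (209/39=5.36) > F (178/34=5.24) > B (111/36=3.08) > A (55/19=2.89) > D (53/25=2.12)
Fill: take E (6 @ 123) → take G (21 @ 138) → take C (39 @ 209) → take 25/34 of F → 130.88; 91/91 used.
Total value = 600.88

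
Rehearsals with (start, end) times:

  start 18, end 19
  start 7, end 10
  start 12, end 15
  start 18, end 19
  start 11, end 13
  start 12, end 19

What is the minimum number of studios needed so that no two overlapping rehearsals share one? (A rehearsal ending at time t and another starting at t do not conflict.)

The answer is the maximum number of intervals overlapping at any instant.
Events (time:±→running): 7:+→1 10:-→0 11:+→1 12:+→2 12:+→3 … peak 3.

3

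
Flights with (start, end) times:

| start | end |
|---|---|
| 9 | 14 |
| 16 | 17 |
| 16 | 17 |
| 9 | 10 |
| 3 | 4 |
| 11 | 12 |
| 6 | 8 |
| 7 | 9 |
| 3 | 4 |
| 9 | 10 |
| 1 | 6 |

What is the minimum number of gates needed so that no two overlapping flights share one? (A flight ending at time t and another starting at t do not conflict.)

The answer is the maximum number of intervals overlapping at any instant.
starts: [1, 3, 3, 6, 7, 9, 9, 9, 11, 16, 16]
ends:   [4, 4, 6, 8, 9, 10, 10, 12, 14, 17, 17]
s1→1 s3→2 s3→3  — peak 3.

3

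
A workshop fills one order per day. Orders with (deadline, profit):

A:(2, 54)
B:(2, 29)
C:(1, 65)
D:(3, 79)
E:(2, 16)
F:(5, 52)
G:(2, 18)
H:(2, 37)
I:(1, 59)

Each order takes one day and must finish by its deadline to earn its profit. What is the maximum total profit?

Take jobs in profit order; each goes to the latest open slot no later than its deadline.
Profit order: D=79 C=65 I=59 A=54 F=52 H=37 B=29 G=18 E=16
Assign: D→slot 3, C→slot 1, I skipped, A→slot 2, F→slot 5, H skipped, B skipped, G skipped, E skipped.
Slots: [1:C] [2:A] [3:D] [5:F]
Profit = 65 + 54 + 79 + 52 = 250

250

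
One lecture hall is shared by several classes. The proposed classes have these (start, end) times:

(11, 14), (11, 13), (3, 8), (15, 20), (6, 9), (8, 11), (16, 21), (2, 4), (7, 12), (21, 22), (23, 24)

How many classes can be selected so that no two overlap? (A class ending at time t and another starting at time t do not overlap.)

6

Sort by end time and greedily take each interval whose start is ≥ the last chosen end.
By end time: (2,4), (3,8), (6,9), (8,11), (7,12), (11,13), (11,14), (15,20), (16,21), (21,22), (23,24).
Pick (2,4); next start ≥ 4 → (6,9); next start ≥ 9 → (11,13); next start ≥ 13 → (15,20); next start ≥ 20 → (21,22); next start ≥ 22 → (23,24).
Selected 6 classes.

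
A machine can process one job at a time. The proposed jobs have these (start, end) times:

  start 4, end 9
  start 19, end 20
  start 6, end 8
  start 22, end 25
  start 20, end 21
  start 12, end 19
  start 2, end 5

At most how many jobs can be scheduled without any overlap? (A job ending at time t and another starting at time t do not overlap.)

By end time: (2,5), (6,8), (4,9), (12,19), (19,20), (20,21), (22,25).
Pick (2,5); next start ≥ 5 → (6,8); next start ≥ 8 → (12,19); next start ≥ 19 → (19,20); next start ≥ 20 → (20,21); next start ≥ 21 → (22,25).
Selected 6 jobs.

6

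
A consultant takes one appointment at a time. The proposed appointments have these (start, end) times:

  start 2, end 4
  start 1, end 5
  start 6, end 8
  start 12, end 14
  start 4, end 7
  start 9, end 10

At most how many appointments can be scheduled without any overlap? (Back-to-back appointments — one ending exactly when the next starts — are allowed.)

4

Order by finish time; keep every interval that doesn't clash with the previous kept one.
By end time: (2,4), (1,5), (4,7), (6,8), (9,10), (12,14).
Pick (2,4); next start ≥ 4 → (4,7); next start ≥ 7 → (9,10); next start ≥ 10 → (12,14).
Selected 4 appointments.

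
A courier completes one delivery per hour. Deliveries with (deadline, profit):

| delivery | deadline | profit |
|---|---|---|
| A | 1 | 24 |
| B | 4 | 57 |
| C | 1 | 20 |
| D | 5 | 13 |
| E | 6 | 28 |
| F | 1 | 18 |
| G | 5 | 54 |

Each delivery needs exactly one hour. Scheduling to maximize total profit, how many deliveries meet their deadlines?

5

By profit: B(d4,57), G(d5,54), E(d6,28), A(d1,24), C(d1,20), F(d1,18), D(d5,13)
B→slot 4; G→slot 5; E→slot 6; A→slot 1; C skipped; F skipped; D→slot 3.
5 of 7 scheduled.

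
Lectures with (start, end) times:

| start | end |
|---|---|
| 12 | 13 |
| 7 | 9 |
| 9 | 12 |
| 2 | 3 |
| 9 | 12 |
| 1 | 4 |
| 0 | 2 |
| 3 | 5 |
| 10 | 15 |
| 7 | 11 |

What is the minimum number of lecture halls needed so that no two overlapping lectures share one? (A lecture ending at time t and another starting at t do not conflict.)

starts: [0, 1, 2, 3, 7, 7, 9, 9, 10, 12]
ends:   [2, 3, 4, 5, 9, 11, 12, 12, 13, 15]
s0→1 s1→2 e2→1 s2→2 e3→1 s3→2 e4→1 e5→0 s7→1 s7→2 e9→1 s9→2 s9→3 s10→4  — peak 4.

4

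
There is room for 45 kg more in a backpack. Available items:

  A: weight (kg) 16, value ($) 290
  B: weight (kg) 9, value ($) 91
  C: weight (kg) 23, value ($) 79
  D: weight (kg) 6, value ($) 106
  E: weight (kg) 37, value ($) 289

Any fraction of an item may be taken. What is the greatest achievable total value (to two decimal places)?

Ratios (sorted): A 18.12, D 17.67, B 10.11, E 7.81, C 3.43
take A (16 @ 290); take D (6 @ 106); take B (9 @ 91); take 14/37 of E → 109.35. Capacity used 45/45.
Total value = 596.35

596.35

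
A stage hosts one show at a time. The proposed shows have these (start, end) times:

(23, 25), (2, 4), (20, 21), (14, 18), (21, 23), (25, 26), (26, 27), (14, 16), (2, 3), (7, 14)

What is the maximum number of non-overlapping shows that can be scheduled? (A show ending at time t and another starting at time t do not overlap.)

8

By end time: (2,3), (2,4), (7,14), (14,16), (14,18), (20,21), (21,23), (23,25), (25,26), (26,27).
Pick (2,3); next start ≥ 3 → (7,14); next start ≥ 14 → (14,16); next start ≥ 16 → (20,21); next start ≥ 21 → (21,23); next start ≥ 23 → (23,25); next start ≥ 25 → (25,26); next start ≥ 26 → (26,27).
Selected 8 shows.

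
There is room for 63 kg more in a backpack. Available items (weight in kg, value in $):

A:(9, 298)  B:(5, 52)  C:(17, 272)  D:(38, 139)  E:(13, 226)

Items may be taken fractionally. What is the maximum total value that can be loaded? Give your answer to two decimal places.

917.50

Ratios (sorted): A 33.11, E 17.38, C 16.00, B 10.40, D 3.66
take A (9 @ 298); take E (13 @ 226); take C (17 @ 272); take B (5 @ 52); take 19/38 of D → 69.50. Capacity used 63/63.
Total value = 917.50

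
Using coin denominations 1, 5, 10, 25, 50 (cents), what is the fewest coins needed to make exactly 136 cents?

5

Use the largest denomination that fits, subtract, and repeat.
136 = 2×50 + 1×25 + 1×10 + 1×1
Total coins = 2 + 1 + 1 + 1 = 5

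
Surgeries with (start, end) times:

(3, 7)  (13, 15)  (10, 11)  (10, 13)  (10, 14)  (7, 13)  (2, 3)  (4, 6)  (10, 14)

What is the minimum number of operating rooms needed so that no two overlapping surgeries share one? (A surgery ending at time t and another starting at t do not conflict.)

5

starts: [2, 3, 4, 7, 10, 10, 10, 10, 13]
ends:   [3, 6, 7, 11, 13, 13, 14, 14, 15]
s2→1 e3→0 s3→1 s4→2 e6→1 e7→0 s7→1 s10→2 s10→3 s10→4 s10→5  — peak 5.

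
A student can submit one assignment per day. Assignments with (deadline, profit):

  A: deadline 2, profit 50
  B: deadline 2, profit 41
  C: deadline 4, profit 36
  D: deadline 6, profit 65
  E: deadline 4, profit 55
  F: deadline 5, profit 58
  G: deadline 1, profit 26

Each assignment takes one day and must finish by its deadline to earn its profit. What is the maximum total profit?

305

Sort by profit descending; place each in the latest free slot ≤ its deadline.
By profit: D(d6,65), F(d5,58), E(d4,55), A(d2,50), B(d2,41), C(d4,36), G(d1,26)
D→slot 6; F→slot 5; E→slot 4; A→slot 2; B→slot 1; C→slot 3; G skipped.
Profit = 41 + 50 + 36 + 55 + 58 + 65 = 305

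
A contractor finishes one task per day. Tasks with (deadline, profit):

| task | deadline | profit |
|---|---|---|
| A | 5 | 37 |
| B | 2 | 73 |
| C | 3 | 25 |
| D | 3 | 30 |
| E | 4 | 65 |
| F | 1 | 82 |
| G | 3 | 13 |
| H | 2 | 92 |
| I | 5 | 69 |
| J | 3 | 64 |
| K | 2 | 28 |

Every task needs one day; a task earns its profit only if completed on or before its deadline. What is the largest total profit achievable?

372

Take jobs in profit order; each goes to the latest open slot no later than its deadline.
By profit: H(d2,92), F(d1,82), B(d2,73), I(d5,69), E(d4,65), J(d3,64), A(d5,37), D(d3,30), K(d2,28), C(d3,25), G(d3,13)
H→slot 2; F→slot 1; B skipped; I→slot 5; E→slot 4; J→slot 3; A skipped; D skipped; K skipped; C skipped; G skipped.
Profit = 82 + 92 + 64 + 65 + 69 = 372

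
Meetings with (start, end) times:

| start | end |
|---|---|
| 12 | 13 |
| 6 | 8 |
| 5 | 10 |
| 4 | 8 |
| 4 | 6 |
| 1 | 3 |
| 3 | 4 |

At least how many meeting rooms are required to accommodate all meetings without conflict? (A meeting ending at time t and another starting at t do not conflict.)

Count concurrent intervals with a sweep; the peak is the room count.
Events (time:±→running): 1:+→1 3:-→0 3:+→1 4:-→0 4:+→1 4:+→2 5:+→3 … peak 3.

3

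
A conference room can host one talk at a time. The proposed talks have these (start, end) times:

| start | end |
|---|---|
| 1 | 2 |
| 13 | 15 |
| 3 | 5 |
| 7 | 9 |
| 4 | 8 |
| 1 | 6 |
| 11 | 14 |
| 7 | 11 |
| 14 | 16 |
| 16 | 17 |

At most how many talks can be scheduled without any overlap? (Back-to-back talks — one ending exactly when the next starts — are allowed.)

6

By end time: (1,2), (3,5), (1,6), (4,8), (7,9), (7,11), (11,14), (13,15), (14,16), (16,17).
Pick (1,2); next start ≥ 2 → (3,5); next start ≥ 5 → (7,9); next start ≥ 9 → (11,14); next start ≥ 14 → (14,16); next start ≥ 16 → (16,17).
Selected 6 talks.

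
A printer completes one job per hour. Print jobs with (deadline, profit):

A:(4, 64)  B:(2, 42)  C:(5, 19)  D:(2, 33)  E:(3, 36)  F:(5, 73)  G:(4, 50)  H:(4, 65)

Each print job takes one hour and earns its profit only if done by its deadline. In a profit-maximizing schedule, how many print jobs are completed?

5

Sort by profit descending; place each in the latest free slot ≤ its deadline.
Profit order: F=73 H=65 A=64 G=50 B=42 E=36 D=33 C=19
Assign: F→slot 5, H→slot 4, A→slot 3, G→slot 2, B→slot 1, E skipped, D skipped, C skipped.
Slots: [1:B] [2:G] [3:A] [4:H] [5:F]
5 of 8 scheduled.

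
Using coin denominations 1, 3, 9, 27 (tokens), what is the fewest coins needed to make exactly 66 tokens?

Greedy: take as many of the largest coin as possible, then repeat with the remainder.
66 = 2×27 + 1×9 + 1×3
Total coins = 2 + 1 + 1 = 4

4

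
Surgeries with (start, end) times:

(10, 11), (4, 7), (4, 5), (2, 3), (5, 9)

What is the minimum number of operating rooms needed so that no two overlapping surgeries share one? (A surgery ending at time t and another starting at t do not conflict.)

2

Count concurrent intervals with a sweep; the peak is the room count.
Events (time:±→running): 2:+→1 3:-→0 4:+→1 4:+→2 … peak 2.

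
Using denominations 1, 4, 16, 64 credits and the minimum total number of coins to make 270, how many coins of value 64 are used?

4

Use the largest denomination that fits, subtract, and repeat.
270 = 4×64 + 3×4 + 2×1
Count of 64: 4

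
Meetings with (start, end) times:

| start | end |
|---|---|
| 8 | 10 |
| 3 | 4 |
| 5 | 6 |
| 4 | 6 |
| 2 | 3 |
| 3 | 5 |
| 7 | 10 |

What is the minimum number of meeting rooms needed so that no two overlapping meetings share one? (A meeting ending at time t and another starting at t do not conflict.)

2

Events (time:±→running): 2:+→1 3:-→0 3:+→1 3:+→2 … peak 2.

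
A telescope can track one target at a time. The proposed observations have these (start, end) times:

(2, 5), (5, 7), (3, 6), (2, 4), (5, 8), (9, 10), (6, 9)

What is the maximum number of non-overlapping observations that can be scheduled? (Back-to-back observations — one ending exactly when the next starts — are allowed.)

3

Greedy by earliest finish: after sorting by end time, pick each interval compatible with the last pick.
By end time: (2,4), (2,5), (3,6), (5,7), (5,8), (6,9), (9,10).
Pick (2,4); next start ≥ 4 → (5,7); next start ≥ 7 → (9,10).
Selected 3 observations.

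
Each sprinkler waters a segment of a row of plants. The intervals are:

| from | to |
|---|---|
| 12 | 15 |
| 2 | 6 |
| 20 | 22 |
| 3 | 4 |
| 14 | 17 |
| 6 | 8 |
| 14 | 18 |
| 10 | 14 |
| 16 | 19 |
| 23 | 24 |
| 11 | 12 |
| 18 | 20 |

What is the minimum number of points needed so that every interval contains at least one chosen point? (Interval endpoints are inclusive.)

6

Sort by right endpoint; whenever an interval is uncovered, place a point at its right end.
By right end: [3,4]  [2,6]  [6,8]  [11,12]  [10,14]  [12,15]  [14,17]  [14,18]  [16,19]  [18,20]  [20,22]  [23,24]
[3,4] uncovered → point at 4; [6,8] uncovered → point at 8; [11,12] uncovered → point at 12; [14,17] uncovered → point at 17; [18,20] uncovered → point at 20; [23,24] uncovered → point at 24.
Points: 4, 8, 12, 17, 20, 24 (6 total).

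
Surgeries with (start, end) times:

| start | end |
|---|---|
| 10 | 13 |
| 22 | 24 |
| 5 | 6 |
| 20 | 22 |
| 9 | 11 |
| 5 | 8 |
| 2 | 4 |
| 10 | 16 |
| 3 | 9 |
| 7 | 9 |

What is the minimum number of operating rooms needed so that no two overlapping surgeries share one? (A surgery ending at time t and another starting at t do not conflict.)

starts: [2, 3, 5, 5, 7, 9, 10, 10, 20, 22]
ends:   [4, 6, 8, 9, 9, 11, 13, 16, 22, 24]
s2→1 s3→2 e4→1 s5→2 s5→3  — peak 3.

3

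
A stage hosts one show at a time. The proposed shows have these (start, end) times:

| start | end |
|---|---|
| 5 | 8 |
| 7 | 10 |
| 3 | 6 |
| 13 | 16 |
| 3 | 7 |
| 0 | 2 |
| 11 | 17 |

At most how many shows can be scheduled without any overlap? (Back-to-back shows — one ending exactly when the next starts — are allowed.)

4

Sorted by end: (0,2)  (3,6)  (3,7)  (5,8)  (7,10)  (13,16)  (11,17)
take (0,2); take (3,6); take (7,10); take (13,16); skip (11,17).
Selected 4 shows.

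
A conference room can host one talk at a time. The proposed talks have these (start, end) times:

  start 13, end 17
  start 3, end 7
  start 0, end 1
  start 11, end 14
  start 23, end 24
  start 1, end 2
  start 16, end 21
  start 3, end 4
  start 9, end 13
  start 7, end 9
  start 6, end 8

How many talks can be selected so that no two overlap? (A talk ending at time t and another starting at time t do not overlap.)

7

Sort by end time and greedily take each interval whose start is ≥ the last chosen end.
By end time: (0,1), (1,2), (3,4), (3,7), (6,8), (7,9), (9,13), (11,14), (13,17), (16,21), (23,24).
Pick (0,1); next start ≥ 1 → (1,2); next start ≥ 2 → (3,4); next start ≥ 4 → (6,8); next start ≥ 8 → (9,13); next start ≥ 13 → (13,17); next start ≥ 17 → (23,24).
Selected 7 talks.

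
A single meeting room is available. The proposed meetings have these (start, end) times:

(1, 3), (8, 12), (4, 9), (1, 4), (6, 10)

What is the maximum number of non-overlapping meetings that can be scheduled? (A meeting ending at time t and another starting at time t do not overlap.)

Order by finish time; keep every interval that doesn't clash with the previous kept one.
By end time: (1,3), (1,4), (4,9), (6,10), (8,12).
Pick (1,3); next start ≥ 3 → (4,9).
Selected 2 meetings.

2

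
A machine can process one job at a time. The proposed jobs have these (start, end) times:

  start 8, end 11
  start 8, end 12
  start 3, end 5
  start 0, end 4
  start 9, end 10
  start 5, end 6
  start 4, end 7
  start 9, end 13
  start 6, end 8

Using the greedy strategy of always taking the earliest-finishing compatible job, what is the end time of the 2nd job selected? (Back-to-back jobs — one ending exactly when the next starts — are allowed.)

6

Sorted by end: (0,4)  (3,5)  (5,6)  (4,7)  (6,8)  (9,10)  (8,11)  (8,12)  (9,13)
take (0,4); skip (3,5); take (5,6); skip (4,7); take (6,8); take (9,10); skip (8,11); skip (8,12).
Selected: (0,4) (5,6) (6,8) (9,10)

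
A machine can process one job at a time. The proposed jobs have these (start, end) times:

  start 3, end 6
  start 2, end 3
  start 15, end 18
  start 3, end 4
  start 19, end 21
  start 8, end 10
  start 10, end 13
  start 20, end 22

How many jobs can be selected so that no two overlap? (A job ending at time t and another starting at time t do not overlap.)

By end time: (2,3), (3,4), (3,6), (8,10), (10,13), (15,18), (19,21), (20,22).
Pick (2,3); next start ≥ 3 → (3,4); next start ≥ 4 → (8,10); next start ≥ 10 → (10,13); next start ≥ 13 → (15,18); next start ≥ 18 → (19,21).
Selected 6 jobs.

6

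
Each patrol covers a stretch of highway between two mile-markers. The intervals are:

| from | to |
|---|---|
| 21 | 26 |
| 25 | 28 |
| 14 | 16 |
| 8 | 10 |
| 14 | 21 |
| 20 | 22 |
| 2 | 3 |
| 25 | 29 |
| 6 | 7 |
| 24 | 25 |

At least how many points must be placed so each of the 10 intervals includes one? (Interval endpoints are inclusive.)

6

Process intervals by earliest right end; each time one isn't hit yet, stab at its right endpoint.
Sorted: [2,3] [6,7] [8,10] [14,16] [14,21] [20,22] [24,25] [21,26] [25,28] [25,29]
{[2,3]} hit by 3; {[6,7]} hit by 7; {[8,10]} hit by 10; {[14,16],[14,21]} hit by 16; {[20,22]} hit by 22; {[24,25],[21,26],[25,28],[25,29]} hit by 25.
Points: 3, 7, 10, 16, 22, 25 (6 total).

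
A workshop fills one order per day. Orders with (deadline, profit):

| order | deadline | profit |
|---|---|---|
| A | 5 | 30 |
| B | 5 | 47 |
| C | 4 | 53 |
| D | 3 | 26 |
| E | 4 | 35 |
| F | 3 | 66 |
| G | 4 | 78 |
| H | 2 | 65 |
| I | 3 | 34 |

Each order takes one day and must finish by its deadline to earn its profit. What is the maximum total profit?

Profit order: G=78 F=66 H=65 C=53 B=47 E=35 I=34 A=30 D=26
Assign: G→slot 4, F→slot 3, H→slot 2, C→slot 1, B→slot 5, E skipped, I skipped, A skipped, D skipped.
Slots: [1:C] [2:H] [3:F] [4:G] [5:B]
Profit = 53 + 65 + 66 + 78 + 47 = 309

309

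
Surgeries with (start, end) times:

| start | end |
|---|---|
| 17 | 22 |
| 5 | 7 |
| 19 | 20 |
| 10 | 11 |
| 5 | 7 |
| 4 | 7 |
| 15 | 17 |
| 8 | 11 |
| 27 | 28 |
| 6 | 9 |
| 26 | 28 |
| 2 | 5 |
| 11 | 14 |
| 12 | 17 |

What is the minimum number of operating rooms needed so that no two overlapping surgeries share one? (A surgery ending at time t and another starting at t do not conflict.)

4

The answer is the maximum number of intervals overlapping at any instant.
Events (time:±→running): 2:+→1 4:+→2 5:-→1 5:+→2 5:+→3 6:+→4 … peak 4.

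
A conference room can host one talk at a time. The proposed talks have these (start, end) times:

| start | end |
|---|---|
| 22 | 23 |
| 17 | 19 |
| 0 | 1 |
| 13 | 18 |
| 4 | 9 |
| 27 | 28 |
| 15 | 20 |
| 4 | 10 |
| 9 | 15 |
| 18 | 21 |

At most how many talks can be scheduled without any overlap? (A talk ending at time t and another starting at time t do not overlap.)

6

Greedy by earliest finish: after sorting by end time, pick each interval compatible with the last pick.
By end time: (0,1), (4,9), (4,10), (9,15), (13,18), (17,19), (15,20), (18,21), (22,23), (27,28).
Pick (0,1); next start ≥ 1 → (4,9); next start ≥ 9 → (9,15); next start ≥ 15 → (17,19); next start ≥ 19 → (22,23); next start ≥ 23 → (27,28).
Selected 6 talks.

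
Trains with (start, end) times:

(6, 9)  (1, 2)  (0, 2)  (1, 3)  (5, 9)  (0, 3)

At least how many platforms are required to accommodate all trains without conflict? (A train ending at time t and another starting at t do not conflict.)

The answer is the maximum number of intervals overlapping at any instant.
Events (time:±→running): 0:+→1 0:+→2 1:+→3 1:+→4 … peak 4.

4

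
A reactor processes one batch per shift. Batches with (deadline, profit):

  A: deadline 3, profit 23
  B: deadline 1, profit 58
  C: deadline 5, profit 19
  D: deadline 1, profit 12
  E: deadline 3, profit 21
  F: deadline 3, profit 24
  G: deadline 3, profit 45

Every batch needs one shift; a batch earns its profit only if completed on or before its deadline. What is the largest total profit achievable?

By profit: B(d1,58), G(d3,45), F(d3,24), A(d3,23), E(d3,21), C(d5,19), D(d1,12)
B→slot 1; G→slot 3; F→slot 2; A skipped; E skipped; C→slot 5; D skipped.
Profit = 58 + 24 + 45 + 19 = 146

146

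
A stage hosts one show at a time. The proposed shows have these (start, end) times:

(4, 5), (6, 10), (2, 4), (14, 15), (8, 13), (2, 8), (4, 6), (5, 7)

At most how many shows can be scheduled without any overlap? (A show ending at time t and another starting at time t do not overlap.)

Sorted by end: (2,4)  (4,5)  (4,6)  (5,7)  (2,8)  (6,10)  (8,13)  (14,15)
take (2,4); take (4,5); take (5,7); skip (6,10); take (8,13); take (14,15).
Selected 5 shows.

5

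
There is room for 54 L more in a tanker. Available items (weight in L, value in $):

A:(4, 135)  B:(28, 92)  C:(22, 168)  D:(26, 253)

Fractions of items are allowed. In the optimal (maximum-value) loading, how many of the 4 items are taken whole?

Sort by value per unit weight and fill in that order.
Order: A (135/4=33.75) > D (253/26=9.73) > C (168/22=7.64) > B (92/28=3.29)
Fill: take A (4 @ 135) → take D (26 @ 253) → take C (22 @ 168) → take 2/28 of B → 6.57; 54/54 used.
3 item(s) taken whole; one partial (take 2/28 of B).

3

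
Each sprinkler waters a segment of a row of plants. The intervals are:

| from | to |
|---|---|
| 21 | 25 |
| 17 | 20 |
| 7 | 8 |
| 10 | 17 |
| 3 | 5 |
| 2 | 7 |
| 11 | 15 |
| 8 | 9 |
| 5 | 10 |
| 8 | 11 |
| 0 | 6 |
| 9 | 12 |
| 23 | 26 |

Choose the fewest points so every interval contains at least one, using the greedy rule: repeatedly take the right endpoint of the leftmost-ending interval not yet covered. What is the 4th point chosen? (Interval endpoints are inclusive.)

Sort by right endpoint; whenever an interval is uncovered, place a point at its right end.
Sorted: [3,5] [0,6] [2,7] [7,8] [8,9] [5,10] [8,11] [9,12] [11,15] [10,17] [17,20] [21,25] [23,26]
{[3,5],[0,6],[2,7]} hit by 5; {[7,8],[8,9],[5,10],[8,11]} hit by 8; {[9,12],[11,15],[10,17]} hit by 12; {[17,20]} hit by 20; {[21,25],[23,26]} hit by 25.
Points: 5, 8, 12, 20, 25 (5 total).

20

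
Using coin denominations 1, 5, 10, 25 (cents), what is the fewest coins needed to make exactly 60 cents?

3

60 − 2×25→10 − 1×10→0
Total coins = 2 + 1 = 3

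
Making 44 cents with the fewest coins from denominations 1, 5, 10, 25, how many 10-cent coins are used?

Use the largest denomination that fits, subtract, and repeat.
44 = 1×25 + 1×10 + 1×5 + 4×1
Count of 10: 1

1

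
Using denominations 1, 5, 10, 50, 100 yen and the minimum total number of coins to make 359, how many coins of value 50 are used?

359 − 3×100→59 − 1×50→9 − 1×5→4 − 4×1→0
Count of 50: 1

1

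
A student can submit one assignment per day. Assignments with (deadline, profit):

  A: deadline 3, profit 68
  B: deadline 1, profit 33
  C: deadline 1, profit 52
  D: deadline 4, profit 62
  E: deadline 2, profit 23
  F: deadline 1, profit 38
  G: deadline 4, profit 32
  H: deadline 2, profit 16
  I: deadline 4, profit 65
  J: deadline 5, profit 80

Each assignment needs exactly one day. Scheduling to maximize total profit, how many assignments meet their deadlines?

5

By profit: J(d5,80), A(d3,68), I(d4,65), D(d4,62), C(d1,52), F(d1,38), B(d1,33), G(d4,32), E(d2,23), H(d2,16)
J→slot 5; A→slot 3; I→slot 4; D→slot 2; C→slot 1; F skipped; B skipped; G skipped; E skipped; H skipped.
5 of 10 scheduled.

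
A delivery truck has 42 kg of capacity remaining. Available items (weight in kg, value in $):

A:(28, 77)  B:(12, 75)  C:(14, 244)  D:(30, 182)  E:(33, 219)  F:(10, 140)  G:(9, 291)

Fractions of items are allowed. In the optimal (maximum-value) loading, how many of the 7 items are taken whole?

Ratios (sorted): G 32.33, C 17.43, F 14.00, E 6.64, B 6.25, D 6.07, A 2.75
take G (9 @ 291); take C (14 @ 244); take F (10 @ 140); take 9/33 of E → 59.73. Capacity used 42/42.
3 item(s) taken whole; one partial (take 9/33 of E).

3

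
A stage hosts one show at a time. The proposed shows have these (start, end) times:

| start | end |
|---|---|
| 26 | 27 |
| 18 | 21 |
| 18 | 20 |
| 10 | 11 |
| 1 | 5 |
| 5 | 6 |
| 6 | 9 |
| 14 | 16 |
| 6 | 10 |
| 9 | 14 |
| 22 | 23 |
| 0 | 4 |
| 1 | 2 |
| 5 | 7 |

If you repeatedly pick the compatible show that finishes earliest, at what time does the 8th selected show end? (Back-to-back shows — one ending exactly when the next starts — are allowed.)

27

Sorted by end: (1,2)  (0,4)  (1,5)  (5,6)  (5,7)  (6,9)  (6,10)  (10,11)  (9,14)  (14,16)  (18,20)  (18,21)  (22,23)  (26,27)
take (1,2); skip (0,4); skip (1,5); take (5,6); take (6,9); skip (6,10); take (10,11); take (14,16); take (18,20); skip (18,21); take (22,23); take (26,27).
Selected: (1,2) (5,6) (6,9) (10,11) (14,16) (18,20) (22,23) (26,27)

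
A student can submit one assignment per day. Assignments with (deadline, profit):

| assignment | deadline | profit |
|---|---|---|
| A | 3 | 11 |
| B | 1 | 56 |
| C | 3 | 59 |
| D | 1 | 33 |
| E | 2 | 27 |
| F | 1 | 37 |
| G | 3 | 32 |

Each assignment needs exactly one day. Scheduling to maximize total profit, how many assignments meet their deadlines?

3

Profit order: C=59 B=56 F=37 D=33 G=32 E=27 A=11
Assign: C→slot 3, B→slot 1, F skipped, D skipped, G→slot 2, E skipped, A skipped.
Slots: [1:B] [2:G] [3:C]
3 of 7 scheduled.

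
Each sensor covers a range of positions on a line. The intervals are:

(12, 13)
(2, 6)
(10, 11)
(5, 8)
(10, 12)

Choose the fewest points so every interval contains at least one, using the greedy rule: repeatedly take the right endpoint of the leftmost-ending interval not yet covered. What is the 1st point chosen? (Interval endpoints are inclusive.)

By right end: [2,6]  [5,8]  [10,11]  [10,12]  [12,13]
[2,6] uncovered → point at 6; [10,11] uncovered → point at 11; [12,13] uncovered → point at 13.
Points: 6, 11, 13 (3 total).

6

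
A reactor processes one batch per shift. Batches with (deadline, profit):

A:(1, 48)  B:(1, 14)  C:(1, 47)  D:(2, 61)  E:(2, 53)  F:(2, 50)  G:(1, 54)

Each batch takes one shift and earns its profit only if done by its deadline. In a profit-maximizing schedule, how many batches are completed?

Take jobs in profit order; each goes to the latest open slot no later than its deadline.
By profit: D(d2,61), G(d1,54), E(d2,53), F(d2,50), A(d1,48), C(d1,47), B(d1,14)
D→slot 2; G→slot 1; E skipped; F skipped; A skipped; C skipped; B skipped.
2 of 7 scheduled.

2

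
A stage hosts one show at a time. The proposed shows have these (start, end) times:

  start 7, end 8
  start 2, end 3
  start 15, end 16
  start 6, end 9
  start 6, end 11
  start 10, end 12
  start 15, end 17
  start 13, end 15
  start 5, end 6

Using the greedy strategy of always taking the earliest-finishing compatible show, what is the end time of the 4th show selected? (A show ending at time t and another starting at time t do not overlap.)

12

Sorted by end: (2,3)  (5,6)  (7,8)  (6,9)  (6,11)  (10,12)  (13,15)  (15,16)  (15,17)
take (2,3); take (5,6); take (7,8); skip (6,9); take (10,12); take (13,15); take (15,16).
Selected: (2,3) (5,6) (7,8) (10,12) (13,15) (15,16)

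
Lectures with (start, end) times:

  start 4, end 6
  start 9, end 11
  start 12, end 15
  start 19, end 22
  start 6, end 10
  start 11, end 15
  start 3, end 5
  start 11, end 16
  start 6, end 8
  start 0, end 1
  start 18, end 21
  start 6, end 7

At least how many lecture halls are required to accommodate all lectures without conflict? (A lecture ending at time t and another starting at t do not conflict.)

Count concurrent intervals with a sweep; the peak is the room count.
Events (time:±→running): 0:+→1 1:-→0 3:+→1 4:+→2 5:-→1 6:-→0 6:+→1 6:+→2 6:+→3 … peak 3.

3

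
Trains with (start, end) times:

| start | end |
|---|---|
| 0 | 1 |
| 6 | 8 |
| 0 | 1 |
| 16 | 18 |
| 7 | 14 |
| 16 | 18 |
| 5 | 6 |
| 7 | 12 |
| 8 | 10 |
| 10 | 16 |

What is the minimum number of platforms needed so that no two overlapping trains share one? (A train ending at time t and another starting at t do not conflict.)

3

The answer is the maximum number of intervals overlapping at any instant.
starts: [0, 0, 5, 6, 7, 7, 8, 10, 16, 16]
ends:   [1, 1, 6, 8, 10, 12, 14, 16, 18, 18]
s0→1 s0→2 e1→1 e1→0 s5→1 e6→0 s6→1 s7→2 s7→3  — peak 3.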